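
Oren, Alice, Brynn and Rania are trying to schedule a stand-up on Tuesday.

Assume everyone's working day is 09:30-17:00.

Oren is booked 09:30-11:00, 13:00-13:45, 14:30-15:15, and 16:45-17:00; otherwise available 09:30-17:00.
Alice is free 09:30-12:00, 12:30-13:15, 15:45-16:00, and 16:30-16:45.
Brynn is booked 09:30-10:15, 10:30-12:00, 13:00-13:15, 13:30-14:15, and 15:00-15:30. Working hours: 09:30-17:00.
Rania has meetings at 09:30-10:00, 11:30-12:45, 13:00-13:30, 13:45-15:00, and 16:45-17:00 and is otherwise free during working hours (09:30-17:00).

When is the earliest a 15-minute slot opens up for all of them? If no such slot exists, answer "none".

12:45

Oren free within 09:30–17:00: 11:00–13:00, 13:45–14:30, 15:15–16:45.
Brynn free within 09:30–17:00: 10:15–10:30, 12:00–13:00, 13:15–13:30, 14:15–15:00, 15:30–17:00.
Rania free within 09:30–17:00: 10:00–11:30, 12:45–13:00, 13:30–13:45, 15:00–16:45.
Oren ∩ Alice: 11:00–12:00, 12:30–13:00, 15:45–16:00, 16:30–16:45.
Oren ∩ Alice ∩ Brynn: 12:30–13:00, 15:45–16:00, 16:30–16:45.
Oren ∩ Alice ∩ Brynn ∩ Rania: 12:45–13:00, 15:45–16:00, 16:30–16:45.
Windows ≥ 15 min: 12:45–13:00, 15:45–16:00, 16:30–16:45.
Earliest such window starts at 12:45.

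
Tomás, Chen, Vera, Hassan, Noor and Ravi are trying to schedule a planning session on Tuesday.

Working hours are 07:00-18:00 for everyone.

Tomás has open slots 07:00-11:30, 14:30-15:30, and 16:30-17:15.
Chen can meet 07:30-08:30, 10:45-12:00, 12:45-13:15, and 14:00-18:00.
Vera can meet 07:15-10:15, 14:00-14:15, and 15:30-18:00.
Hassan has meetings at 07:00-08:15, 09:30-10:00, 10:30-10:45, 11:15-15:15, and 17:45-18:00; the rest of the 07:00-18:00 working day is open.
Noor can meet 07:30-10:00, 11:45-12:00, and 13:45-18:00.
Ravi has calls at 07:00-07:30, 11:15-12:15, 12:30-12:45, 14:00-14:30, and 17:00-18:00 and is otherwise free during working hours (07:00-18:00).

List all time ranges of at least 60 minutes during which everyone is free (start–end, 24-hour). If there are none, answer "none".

none

Hassan free within 07:00–18:00: 08:15–09:30, 10:00–10:30, 10:45–11:15, 15:15–17:45.
Ravi free within 07:00–18:00: 07:30–11:15, 12:15–12:30, 12:45–14:00, 14:30–17:00.
Tomás ∩ Chen: 07:30–08:30, 10:45–11:30, 14:30–15:30, 16:30–17:15.
Tomás ∩ Chen ∩ Vera: 07:30–08:30, 16:30–17:15.
Tomás ∩ Chen ∩ Vera ∩ Hassan: 08:15–08:30, 16:30–17:15.
Tomás ∩ Chen ∩ Vera ∩ Hassan ∩ Noor: 08:15–08:30, 16:30–17:15.
Tomás ∩ Chen ∩ Vera ∩ Hassan ∩ Noor ∩ Ravi: 08:15–08:30, 16:30–17:00.
Windows ≥ 60 min: (none).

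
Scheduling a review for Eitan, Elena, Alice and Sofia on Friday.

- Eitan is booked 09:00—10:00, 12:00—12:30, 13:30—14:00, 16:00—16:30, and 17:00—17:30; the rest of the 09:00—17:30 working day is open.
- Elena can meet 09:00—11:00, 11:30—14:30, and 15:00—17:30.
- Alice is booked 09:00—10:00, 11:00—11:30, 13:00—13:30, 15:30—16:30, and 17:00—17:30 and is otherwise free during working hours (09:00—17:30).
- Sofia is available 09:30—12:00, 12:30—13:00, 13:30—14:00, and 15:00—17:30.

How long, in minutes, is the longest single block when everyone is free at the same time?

Eitan free within 09:00–17:30: 10:00–12:00, 12:30–13:30, 14:00–16:00, 16:30–17:00.
Alice free within 09:00–17:30: 10:00–11:00, 11:30–13:00, 13:30–15:30, 16:30–17:00.
Eitan ∩ Elena: 10:00–11:00, 11:30–12:00, 12:30–13:30, 14:00–14:30, 15:00–16:00, 16:30–17:00.
Eitan ∩ Elena ∩ Alice: 10:00–11:00, 11:30–12:00, 12:30–13:00, 14:00–14:30, 15:00–15:30, 16:30–17:00.
Eitan ∩ Elena ∩ Alice ∩ Sofia: 10:00–11:00, 11:30–12:00, 12:30–13:00, 15:00–15:30, 16:30–17:00.
Common window lengths: 60, 30, 30, 30, 30 min; longest is 60.

60 minutes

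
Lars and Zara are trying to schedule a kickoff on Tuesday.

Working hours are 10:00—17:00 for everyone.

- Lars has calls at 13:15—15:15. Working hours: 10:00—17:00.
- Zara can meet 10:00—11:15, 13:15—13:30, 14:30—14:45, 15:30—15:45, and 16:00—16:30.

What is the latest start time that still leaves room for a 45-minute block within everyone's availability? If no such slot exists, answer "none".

Lars free within 10:00–17:00: 10:00–13:15, 15:15–17:00.
Lars ∩ Zara: 10:00–11:15, 15:30–15:45, 16:00–16:30.
Windows ≥ 45 min: 10:00–11:15.
Latest start in the last window 10:00–11:15 is 11:15 − 45 min = 10:30.

10:30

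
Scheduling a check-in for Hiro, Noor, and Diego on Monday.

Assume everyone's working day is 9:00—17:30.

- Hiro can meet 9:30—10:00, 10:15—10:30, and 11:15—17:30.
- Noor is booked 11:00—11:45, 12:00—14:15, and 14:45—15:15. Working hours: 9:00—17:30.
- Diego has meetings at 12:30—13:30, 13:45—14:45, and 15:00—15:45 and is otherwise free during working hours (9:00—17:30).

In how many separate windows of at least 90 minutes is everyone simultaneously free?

1

Noor free within 09:00–17:30: 09:00–11:00, 11:45–12:00, 14:15–14:45, 15:15–17:30.
Diego free within 09:00–17:30: 09:00–12:30, 13:30–13:45, 14:45–15:00, 15:45–17:30.
Hiro ∩ Noor: 09:30–10:00, 10:15–10:30, 11:45–12:00, 14:15–14:45, 15:15–17:30.
Hiro ∩ Noor ∩ Diego: 09:30–10:00, 10:15–10:30, 11:45–12:00, 15:45–17:30.
Windows ≥ 90 min: 15:45–17:30.
That's 1 window.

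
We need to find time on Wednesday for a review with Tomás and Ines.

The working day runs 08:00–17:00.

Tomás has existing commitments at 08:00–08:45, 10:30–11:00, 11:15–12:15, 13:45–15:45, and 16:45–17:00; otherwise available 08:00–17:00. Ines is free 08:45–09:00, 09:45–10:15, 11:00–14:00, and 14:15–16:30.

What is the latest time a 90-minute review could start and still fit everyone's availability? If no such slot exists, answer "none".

Tomás free within 08:00–17:00: 08:45–10:30, 11:00–11:15, 12:15–13:45, 15:45–16:45.
Tomás ∩ Ines: 08:45–09:00, 09:45–10:15, 11:00–11:15, 12:15–13:45, 15:45–16:30.
Windows ≥ 90 min: 12:15–13:45.
Latest start in the last window 12:15–13:45 is 13:45 − 90 min = 12:15.

12:15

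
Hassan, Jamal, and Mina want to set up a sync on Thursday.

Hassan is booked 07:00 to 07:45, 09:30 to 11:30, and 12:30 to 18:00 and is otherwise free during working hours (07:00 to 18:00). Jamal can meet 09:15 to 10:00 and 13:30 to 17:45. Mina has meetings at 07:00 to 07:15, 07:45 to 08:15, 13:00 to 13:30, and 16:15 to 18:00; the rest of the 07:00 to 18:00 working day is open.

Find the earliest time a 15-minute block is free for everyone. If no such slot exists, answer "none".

09:15

Hassan free within 07:00–18:00: 07:45–09:30, 11:30–12:30.
Mina free within 07:00–18:00: 07:15–07:45, 08:15–13:00, 13:30–16:15.
Hassan ∩ Jamal: 09:15–09:30.
Hassan ∩ Jamal ∩ Mina: 09:15–09:30.
Windows ≥ 15 min: 09:15–09:30.
Earliest such window starts at 09:15.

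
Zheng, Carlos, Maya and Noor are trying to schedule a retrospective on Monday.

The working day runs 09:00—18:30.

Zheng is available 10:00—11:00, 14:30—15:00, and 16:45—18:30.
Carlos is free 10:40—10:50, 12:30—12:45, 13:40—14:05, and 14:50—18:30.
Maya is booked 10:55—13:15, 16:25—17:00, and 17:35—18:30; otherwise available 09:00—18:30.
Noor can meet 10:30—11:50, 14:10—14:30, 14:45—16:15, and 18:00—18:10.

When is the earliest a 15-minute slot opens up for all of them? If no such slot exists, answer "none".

none

Maya free within 09:00–18:30: 09:00–10:55, 13:15–16:25, 17:00–17:35.
Zheng ∩ Carlos: 10:40–10:50, 14:50–15:00, 16:45–18:30.
Zheng ∩ Carlos ∩ Maya: 10:40–10:50, 14:50–15:00, 17:00–17:35.
Zheng ∩ Carlos ∩ Maya ∩ Noor: 10:40–10:50, 14:50–15:00.
Windows ≥ 15 min: (none).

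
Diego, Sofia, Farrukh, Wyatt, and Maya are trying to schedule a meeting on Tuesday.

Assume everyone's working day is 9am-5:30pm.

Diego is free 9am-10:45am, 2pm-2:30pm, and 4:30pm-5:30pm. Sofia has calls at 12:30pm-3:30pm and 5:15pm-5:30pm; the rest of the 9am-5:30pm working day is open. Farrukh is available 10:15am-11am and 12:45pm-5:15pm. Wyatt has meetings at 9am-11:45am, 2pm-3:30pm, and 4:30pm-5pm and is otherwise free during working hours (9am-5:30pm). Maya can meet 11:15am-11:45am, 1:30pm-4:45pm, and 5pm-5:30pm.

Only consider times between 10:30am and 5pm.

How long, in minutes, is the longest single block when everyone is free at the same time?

0 minutes

Sofia free within 09:00–17:30: 09:00–12:30, 15:30–17:15.
Wyatt free within 09:00–17:30: 11:45–14:00, 15:30–16:30, 17:00–17:30.
Diego ∩ Sofia: 09:00–10:45, 16:30–17:15.
Diego ∩ Sofia ∩ Farrukh: 10:15–10:45, 16:30–17:15.
Diego ∩ Sofia ∩ Farrukh ∩ Wyatt: 17:00–17:15.
Diego ∩ Sofia ∩ Farrukh ∩ Wyatt ∩ Maya: 17:00–17:15.
Restricted to 10:30–17:00: (none).
No common window.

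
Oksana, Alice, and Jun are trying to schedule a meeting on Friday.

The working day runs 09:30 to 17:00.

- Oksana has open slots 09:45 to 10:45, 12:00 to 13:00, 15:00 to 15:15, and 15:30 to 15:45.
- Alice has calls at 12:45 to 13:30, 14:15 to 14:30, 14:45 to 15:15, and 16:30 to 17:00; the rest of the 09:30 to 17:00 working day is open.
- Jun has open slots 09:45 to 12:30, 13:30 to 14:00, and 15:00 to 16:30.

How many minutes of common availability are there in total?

105 minutes

Alice free within 09:30–17:00: 09:30–12:45, 13:30–14:15, 14:30–14:45, 15:15–16:30.
Oksana ∩ Alice: 09:45–10:45, 12:00–12:45, 15:30–15:45.
Oksana ∩ Alice ∩ Jun: 09:45–10:45, 12:00–12:30, 15:30–15:45.
Total common minutes: 60 + 30 + 15 = 105.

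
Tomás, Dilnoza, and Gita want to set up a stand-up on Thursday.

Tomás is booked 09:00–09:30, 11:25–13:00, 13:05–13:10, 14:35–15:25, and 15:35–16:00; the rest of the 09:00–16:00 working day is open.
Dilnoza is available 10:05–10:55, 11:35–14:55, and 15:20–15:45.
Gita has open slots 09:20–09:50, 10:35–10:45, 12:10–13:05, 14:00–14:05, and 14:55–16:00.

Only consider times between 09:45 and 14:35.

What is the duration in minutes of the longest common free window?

Tomás free within 09:00–16:00: 09:30–11:25, 13:00–13:05, 13:10–14:35, 15:25–15:35.
Tomás ∩ Dilnoza: 10:05–10:55, 13:00–13:05, 13:10–14:35, 15:25–15:35.
Tomás ∩ Dilnoza ∩ Gita: 10:35–10:45, 13:00–13:05, 14:00–14:05, 15:25–15:35.
Restricted to 09:45–14:35: 10:35–10:45, 13:00–13:05, 14:00–14:05.
Common window lengths: 10, 5, 5 min; longest is 10.

10 minutes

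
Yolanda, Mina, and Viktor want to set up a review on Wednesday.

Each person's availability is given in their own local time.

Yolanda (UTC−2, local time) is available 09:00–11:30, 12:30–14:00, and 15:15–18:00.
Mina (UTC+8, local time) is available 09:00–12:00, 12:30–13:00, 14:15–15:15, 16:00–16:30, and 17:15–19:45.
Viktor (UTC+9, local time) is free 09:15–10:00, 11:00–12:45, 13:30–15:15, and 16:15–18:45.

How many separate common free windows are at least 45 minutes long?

0

Yolanda → UTC: 11:00–13:30, 14:30–16:00, 17:15–20:00.
Mina → UTC: 01:00–04:00, 04:30–05:00, 06:15–07:15, 08:00–08:30, 09:15–11:45.
Viktor → UTC: 00:15–01:00, 02:00–03:45, 04:30–06:15, 07:15–09:45.
Yolanda ∩ Mina: 11:00–11:45.
Yolanda ∩ Mina ∩ Viktor: (none).
Windows ≥ 45 min: (none).
That's 0 windows.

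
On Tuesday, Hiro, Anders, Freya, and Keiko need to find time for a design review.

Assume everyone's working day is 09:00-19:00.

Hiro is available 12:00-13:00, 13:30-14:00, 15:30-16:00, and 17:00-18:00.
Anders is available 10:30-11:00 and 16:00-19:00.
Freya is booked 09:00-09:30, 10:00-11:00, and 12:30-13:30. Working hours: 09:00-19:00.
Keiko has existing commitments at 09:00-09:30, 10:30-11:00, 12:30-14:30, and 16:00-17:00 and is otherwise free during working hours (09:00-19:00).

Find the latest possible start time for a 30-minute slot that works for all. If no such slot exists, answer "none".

17:30

Freya free within 09:00–19:00: 09:30–10:00, 11:00–12:30, 13:30–19:00.
Keiko free within 09:00–19:00: 09:30–10:30, 11:00–12:30, 14:30–16:00, 17:00–19:00.
Hiro ∩ Anders: 17:00–18:00.
Hiro ∩ Anders ∩ Freya: 17:00–18:00.
Hiro ∩ Anders ∩ Freya ∩ Keiko: 17:00–18:00.
Windows ≥ 30 min: 17:00–18:00.
Latest start in the last window 17:00–18:00 is 18:00 − 30 min = 17:30.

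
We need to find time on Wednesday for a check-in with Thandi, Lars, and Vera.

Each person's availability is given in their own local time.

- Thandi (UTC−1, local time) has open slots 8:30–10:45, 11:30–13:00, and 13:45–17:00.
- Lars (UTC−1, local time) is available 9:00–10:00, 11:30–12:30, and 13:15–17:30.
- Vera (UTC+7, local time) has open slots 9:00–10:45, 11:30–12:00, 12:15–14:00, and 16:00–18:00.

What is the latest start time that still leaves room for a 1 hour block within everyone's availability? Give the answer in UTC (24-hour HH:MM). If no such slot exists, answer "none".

10:00

Thandi → UTC: 09:30–11:45, 12:30–14:00, 14:45–18:00.
Lars → UTC: 10:00–11:00, 12:30–13:30, 14:15–18:30.
Vera → UTC: 02:00–03:45, 04:30–05:00, 05:15–07:00, 09:00–11:00.
Thandi ∩ Lars: 10:00–11:00, 12:30–13:30, 14:45–18:00.
Thandi ∩ Lars ∩ Vera: 10:00–11:00.
Windows ≥ 60 min: 10:00–11:00.
Latest start in the last window 10:00–11:00 is 11:00 − 60 min = 10:00.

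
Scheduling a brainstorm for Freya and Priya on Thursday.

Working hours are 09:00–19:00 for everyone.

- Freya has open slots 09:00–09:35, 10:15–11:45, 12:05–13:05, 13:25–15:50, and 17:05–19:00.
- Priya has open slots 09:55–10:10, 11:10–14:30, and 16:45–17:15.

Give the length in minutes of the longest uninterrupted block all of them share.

65 minutes

Freya ∩ Priya: 11:10–11:45, 12:05–13:05, 13:25–14:30, 17:05–17:15.
Common window lengths: 35, 60, 65, 10 min; longest is 65.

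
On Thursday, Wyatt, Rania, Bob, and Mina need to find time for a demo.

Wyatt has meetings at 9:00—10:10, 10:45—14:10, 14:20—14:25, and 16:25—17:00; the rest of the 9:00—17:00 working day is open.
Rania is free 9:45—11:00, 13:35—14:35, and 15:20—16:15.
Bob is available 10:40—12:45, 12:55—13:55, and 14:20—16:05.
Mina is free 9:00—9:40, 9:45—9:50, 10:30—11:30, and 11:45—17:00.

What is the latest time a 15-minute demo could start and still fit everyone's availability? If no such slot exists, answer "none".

15:50

Wyatt free within 09:00–17:00: 10:10–10:45, 14:10–14:20, 14:25–16:25.
Wyatt ∩ Rania: 10:10–10:45, 14:10–14:20, 14:25–14:35, 15:20–16:15.
Wyatt ∩ Rania ∩ Bob: 10:40–10:45, 14:25–14:35, 15:20–16:05.
Wyatt ∩ Rania ∩ Bob ∩ Mina: 10:40–10:45, 14:25–14:35, 15:20–16:05.
Windows ≥ 15 min: 15:20–16:05.
Latest start in the last window 15:20–16:05 is 16:05 − 15 min = 15:50.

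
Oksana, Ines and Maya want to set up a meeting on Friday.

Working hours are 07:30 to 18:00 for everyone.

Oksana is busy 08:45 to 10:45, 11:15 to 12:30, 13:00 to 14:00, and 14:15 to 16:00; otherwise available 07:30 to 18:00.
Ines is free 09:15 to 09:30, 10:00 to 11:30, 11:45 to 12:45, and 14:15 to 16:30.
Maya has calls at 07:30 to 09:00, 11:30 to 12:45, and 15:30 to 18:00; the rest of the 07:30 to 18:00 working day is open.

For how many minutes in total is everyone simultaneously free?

Oksana free within 07:30–18:00: 07:30–08:45, 10:45–11:15, 12:30–13:00, 14:00–14:15, 16:00–18:00.
Maya free within 07:30–18:00: 09:00–11:30, 12:45–15:30.
Oksana ∩ Ines: 10:45–11:15, 12:30–12:45, 16:00–16:30.
Oksana ∩ Ines ∩ Maya: 10:45–11:15.
Total common minutes: 30.

30 minutes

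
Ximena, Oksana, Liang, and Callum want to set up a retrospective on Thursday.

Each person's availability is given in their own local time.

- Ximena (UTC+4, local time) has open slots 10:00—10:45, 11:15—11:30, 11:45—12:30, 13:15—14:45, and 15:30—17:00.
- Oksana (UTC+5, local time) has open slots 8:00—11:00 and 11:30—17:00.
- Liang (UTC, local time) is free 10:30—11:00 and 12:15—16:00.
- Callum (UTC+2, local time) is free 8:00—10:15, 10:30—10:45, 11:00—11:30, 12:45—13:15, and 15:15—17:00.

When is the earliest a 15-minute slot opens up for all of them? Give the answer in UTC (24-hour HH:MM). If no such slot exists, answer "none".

none

Ximena → UTC: 06:00–06:45, 07:15–07:30, 07:45–08:30, 09:15–10:45, 11:30–13:00.
Oksana → UTC: 03:00–06:00, 06:30–12:00.
Liang → UTC: 10:30–11:00, 12:15–16:00.
Callum → UTC: 06:00–08:15, 08:30–08:45, 09:00–09:30, 10:45–11:15, 13:15–15:00.
Ximena ∩ Oksana: 06:30–06:45, 07:15–07:30, 07:45–08:30, 09:15–10:45, 11:30–12:00.
Ximena ∩ Oksana ∩ Liang: 10:30–10:45.
Ximena ∩ Oksana ∩ Liang ∩ Callum: (none).
Windows ≥ 15 min: (none).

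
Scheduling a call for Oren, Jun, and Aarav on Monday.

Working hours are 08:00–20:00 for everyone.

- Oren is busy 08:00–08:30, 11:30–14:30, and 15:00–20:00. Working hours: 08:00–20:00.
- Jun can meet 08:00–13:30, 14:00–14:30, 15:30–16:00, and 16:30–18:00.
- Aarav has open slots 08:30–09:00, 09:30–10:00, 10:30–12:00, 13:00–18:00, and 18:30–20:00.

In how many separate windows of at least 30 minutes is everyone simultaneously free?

3

Oren free within 08:00–20:00: 08:30–11:30, 14:30–15:00.
Oren ∩ Jun: 08:30–11:30.
Oren ∩ Jun ∩ Aarav: 08:30–09:00, 09:30–10:00, 10:30–11:30.
Windows ≥ 30 min: 08:30–09:00, 09:30–10:00, 10:30–11:30.
That's 3 windows.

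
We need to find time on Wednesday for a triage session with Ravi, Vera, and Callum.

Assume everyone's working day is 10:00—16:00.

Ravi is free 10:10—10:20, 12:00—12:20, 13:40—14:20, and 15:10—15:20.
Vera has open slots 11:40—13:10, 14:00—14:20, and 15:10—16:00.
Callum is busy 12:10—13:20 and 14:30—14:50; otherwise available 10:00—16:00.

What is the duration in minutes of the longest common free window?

20 minutes

Callum free within 10:00–16:00: 10:00–12:10, 13:20–14:30, 14:50–16:00.
Ravi ∩ Vera: 12:00–12:20, 14:00–14:20, 15:10–15:20.
Ravi ∩ Vera ∩ Callum: 12:00–12:10, 14:00–14:20, 15:10–15:20.
Common window lengths: 10, 20, 10 min; longest is 20.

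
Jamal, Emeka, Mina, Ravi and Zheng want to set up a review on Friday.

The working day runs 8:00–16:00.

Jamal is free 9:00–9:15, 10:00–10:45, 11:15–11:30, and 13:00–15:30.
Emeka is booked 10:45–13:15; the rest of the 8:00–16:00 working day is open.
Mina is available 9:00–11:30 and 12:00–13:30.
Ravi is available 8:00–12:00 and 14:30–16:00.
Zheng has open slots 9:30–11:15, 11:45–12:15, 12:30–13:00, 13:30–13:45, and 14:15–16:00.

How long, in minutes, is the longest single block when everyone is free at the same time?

45 minutes

Emeka free within 08:00–16:00: 08:00–10:45, 13:15–16:00.
Jamal ∩ Emeka: 09:00–09:15, 10:00–10:45, 13:15–15:30.
Jamal ∩ Emeka ∩ Mina: 09:00–09:15, 10:00–10:45, 13:15–13:30.
Jamal ∩ Emeka ∩ Mina ∩ Ravi: 09:00–09:15, 10:00–10:45.
Jamal ∩ Emeka ∩ Mina ∩ Ravi ∩ Zheng: 10:00–10:45.
Single common window of 45 minutes.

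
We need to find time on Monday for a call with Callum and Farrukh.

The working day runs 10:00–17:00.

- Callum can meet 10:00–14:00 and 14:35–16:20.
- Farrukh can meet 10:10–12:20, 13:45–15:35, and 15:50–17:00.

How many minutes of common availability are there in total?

Callum ∩ Farrukh: 10:10–12:20, 13:45–14:00, 14:35–15:35, 15:50–16:20.
Total common minutes: 130 + 15 + 60 + 30 = 235.

235 minutes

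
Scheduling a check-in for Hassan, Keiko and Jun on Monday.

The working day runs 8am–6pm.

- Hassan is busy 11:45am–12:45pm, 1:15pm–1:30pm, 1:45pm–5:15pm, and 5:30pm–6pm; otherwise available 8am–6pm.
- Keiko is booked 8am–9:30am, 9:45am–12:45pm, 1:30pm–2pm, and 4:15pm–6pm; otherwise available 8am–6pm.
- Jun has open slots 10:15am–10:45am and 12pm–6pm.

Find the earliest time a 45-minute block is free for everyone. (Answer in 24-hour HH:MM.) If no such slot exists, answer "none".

none

Hassan free within 08:00–18:00: 08:00–11:45, 12:45–13:15, 13:30–13:45, 17:15–17:30.
Keiko free within 08:00–18:00: 09:30–09:45, 12:45–13:30, 14:00–16:15.
Hassan ∩ Keiko: 09:30–09:45, 12:45–13:15.
Hassan ∩ Keiko ∩ Jun: 12:45–13:15.
Windows ≥ 45 min: (none).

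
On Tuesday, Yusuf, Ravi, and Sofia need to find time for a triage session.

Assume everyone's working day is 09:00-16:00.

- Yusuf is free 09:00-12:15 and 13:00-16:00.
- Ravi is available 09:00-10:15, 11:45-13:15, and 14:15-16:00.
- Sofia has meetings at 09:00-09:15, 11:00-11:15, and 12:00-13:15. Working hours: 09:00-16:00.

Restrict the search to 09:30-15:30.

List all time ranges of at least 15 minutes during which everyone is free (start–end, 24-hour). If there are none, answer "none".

09:30–10:15, 11:45–12:00, 14:15–15:30

Sofia free within 09:00–16:00: 09:15–11:00, 11:15–12:00, 13:15–16:00.
Yusuf ∩ Ravi: 09:00–10:15, 11:45–12:15, 13:00–13:15, 14:15–16:00.
Yusuf ∩ Ravi ∩ Sofia: 09:15–10:15, 11:45–12:00, 14:15–16:00.
Restricted to 09:30–15:30: 09:30–10:15, 11:45–12:00, 14:15–15:30.
Windows ≥ 15 min: 09:30–10:15, 11:45–12:00, 14:15–15:30.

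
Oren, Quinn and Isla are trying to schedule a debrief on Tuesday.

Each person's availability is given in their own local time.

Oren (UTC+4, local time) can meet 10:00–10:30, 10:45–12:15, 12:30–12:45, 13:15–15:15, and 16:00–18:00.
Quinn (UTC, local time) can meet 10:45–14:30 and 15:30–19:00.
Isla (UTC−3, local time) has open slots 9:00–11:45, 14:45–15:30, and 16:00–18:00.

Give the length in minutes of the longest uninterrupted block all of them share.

Oren → UTC: 06:00–06:30, 06:45–08:15, 08:30–08:45, 09:15–11:15, 12:00–14:00.
Quinn → UTC: 10:45–14:30, 15:30–19:00.
Isla → UTC: 12:00–14:45, 17:45–18:30, 19:00–21:00.
Oren ∩ Quinn: 10:45–11:15, 12:00–14:00.
Oren ∩ Quinn ∩ Isla: 12:00–14:00.
Single common window of 120 minutes.

120 minutes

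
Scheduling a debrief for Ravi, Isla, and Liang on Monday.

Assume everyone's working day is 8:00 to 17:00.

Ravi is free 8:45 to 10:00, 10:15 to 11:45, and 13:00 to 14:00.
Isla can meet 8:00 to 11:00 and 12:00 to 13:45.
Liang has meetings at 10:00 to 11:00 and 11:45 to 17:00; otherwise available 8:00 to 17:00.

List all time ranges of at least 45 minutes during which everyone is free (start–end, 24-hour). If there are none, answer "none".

08:45–10:00

Liang free within 08:00–17:00: 08:00–10:00, 11:00–11:45.
Ravi ∩ Isla: 08:45–10:00, 10:15–11:00, 13:00–13:45.
Ravi ∩ Isla ∩ Liang: 08:45–10:00.
Windows ≥ 45 min: 08:45–10:00.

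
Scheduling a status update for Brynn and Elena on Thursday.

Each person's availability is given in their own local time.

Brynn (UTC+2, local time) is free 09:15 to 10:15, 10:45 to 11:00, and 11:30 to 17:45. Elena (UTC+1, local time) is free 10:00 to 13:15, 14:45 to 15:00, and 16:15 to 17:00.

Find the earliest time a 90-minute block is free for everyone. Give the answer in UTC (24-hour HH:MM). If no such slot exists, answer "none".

09:30

Brynn → UTC: 07:15–08:15, 08:45–09:00, 09:30–15:45.
Elena → UTC: 09:00–12:15, 13:45–14:00, 15:15–16:00.
Brynn ∩ Elena: 09:30–12:15, 13:45–14:00, 15:15–15:45.
Windows ≥ 90 min: 09:30–12:15.
Earliest such window starts at 09:30.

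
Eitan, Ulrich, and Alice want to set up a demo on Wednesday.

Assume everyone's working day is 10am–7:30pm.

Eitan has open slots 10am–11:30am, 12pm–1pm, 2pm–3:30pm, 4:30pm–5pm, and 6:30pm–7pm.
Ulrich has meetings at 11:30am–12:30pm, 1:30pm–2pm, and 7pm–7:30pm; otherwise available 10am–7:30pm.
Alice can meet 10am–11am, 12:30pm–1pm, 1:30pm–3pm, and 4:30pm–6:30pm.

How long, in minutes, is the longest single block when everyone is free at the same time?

60 minutes

Ulrich free within 10:00–19:30: 10:00–11:30, 12:30–13:30, 14:00–19:00.
Eitan ∩ Ulrich: 10:00–11:30, 12:30–13:00, 14:00–15:30, 16:30–17:00, 18:30–19:00.
Eitan ∩ Ulrich ∩ Alice: 10:00–11:00, 12:30–13:00, 14:00–15:00, 16:30–17:00.
Common window lengths: 60, 30, 60, 30 min; longest is 60.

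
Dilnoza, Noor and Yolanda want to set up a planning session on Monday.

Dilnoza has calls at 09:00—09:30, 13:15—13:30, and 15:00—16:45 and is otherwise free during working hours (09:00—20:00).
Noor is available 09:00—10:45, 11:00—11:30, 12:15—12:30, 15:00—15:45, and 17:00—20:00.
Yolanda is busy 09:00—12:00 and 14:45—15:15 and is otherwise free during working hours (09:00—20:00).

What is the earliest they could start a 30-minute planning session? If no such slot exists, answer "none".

Dilnoza free within 09:00–20:00: 09:30–13:15, 13:30–15:00, 16:45–20:00.
Yolanda free within 09:00–20:00: 12:00–14:45, 15:15–20:00.
Dilnoza ∩ Noor: 09:30–10:45, 11:00–11:30, 12:15–12:30, 17:00–20:00.
Dilnoza ∩ Noor ∩ Yolanda: 12:15–12:30, 17:00–20:00.
Windows ≥ 30 min: 17:00–20:00.
Earliest such window starts at 17:00.

17:00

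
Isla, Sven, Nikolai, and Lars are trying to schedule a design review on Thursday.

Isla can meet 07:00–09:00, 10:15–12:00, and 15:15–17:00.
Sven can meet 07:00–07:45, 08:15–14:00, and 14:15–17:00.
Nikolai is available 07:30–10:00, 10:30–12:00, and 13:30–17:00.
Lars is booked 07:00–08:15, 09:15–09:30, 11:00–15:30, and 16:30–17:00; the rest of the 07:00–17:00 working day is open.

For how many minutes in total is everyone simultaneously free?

135 minutes

Lars free within 07:00–17:00: 08:15–09:15, 09:30–11:00, 15:30–16:30.
Isla ∩ Sven: 07:00–07:45, 08:15–09:00, 10:15–12:00, 15:15–17:00.
Isla ∩ Sven ∩ Nikolai: 07:30–07:45, 08:15–09:00, 10:30–12:00, 15:15–17:00.
Isla ∩ Sven ∩ Nikolai ∩ Lars: 08:15–09:00, 10:30–11:00, 15:30–16:30.
Total common minutes: 45 + 30 + 60 = 135.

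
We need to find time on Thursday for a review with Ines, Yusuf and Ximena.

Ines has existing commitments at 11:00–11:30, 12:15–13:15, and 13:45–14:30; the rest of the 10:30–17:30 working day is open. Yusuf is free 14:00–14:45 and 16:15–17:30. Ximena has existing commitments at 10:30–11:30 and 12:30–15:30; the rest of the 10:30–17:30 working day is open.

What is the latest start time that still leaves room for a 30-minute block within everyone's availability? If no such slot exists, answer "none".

17:00

Ines free within 10:30–17:30: 10:30–11:00, 11:30–12:15, 13:15–13:45, 14:30–17:30.
Ximena free within 10:30–17:30: 11:30–12:30, 15:30–17:30.
Ines ∩ Yusuf: 14:30–14:45, 16:15–17:30.
Ines ∩ Yusuf ∩ Ximena: 16:15–17:30.
Windows ≥ 30 min: 16:15–17:30.
Latest start in the last window 16:15–17:30 is 17:30 − 30 min = 17:00.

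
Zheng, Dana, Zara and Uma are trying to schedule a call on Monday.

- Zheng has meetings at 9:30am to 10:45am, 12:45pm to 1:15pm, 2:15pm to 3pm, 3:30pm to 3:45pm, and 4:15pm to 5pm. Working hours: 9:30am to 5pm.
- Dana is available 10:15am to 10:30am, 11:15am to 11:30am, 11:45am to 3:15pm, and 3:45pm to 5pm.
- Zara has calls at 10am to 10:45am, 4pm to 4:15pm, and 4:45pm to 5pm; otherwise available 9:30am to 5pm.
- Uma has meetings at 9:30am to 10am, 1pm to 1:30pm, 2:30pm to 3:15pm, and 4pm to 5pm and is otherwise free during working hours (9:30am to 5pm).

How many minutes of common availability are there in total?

Zheng free within 09:30–17:00: 10:45–12:45, 13:15–14:15, 15:00–15:30, 15:45–16:15.
Zara free within 09:30–17:00: 09:30–10:00, 10:45–16:00, 16:15–16:45.
Uma free within 09:30–17:00: 10:00–13:00, 13:30–14:30, 15:15–16:00.
Zheng ∩ Dana: 11:15–11:30, 11:45–12:45, 13:15–14:15, 15:00–15:15, 15:45–16:15.
Zheng ∩ Dana ∩ Zara: 11:15–11:30, 11:45–12:45, 13:15–14:15, 15:00–15:15, 15:45–16:00.
Zheng ∩ Dana ∩ Zara ∩ Uma: 11:15–11:30, 11:45–12:45, 13:30–14:15, 15:45–16:00.
Total common minutes: 15 + 60 + 45 + 15 = 135.

135 minutes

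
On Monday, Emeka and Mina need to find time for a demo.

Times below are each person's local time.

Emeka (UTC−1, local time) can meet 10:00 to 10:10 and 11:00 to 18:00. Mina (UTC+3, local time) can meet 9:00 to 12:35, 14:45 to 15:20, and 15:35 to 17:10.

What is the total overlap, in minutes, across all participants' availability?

Emeka → UTC: 11:00–11:10, 12:00–19:00.
Mina → UTC: 06:00–09:35, 11:45–12:20, 12:35–14:10.
Emeka ∩ Mina: 12:00–12:20, 12:35–14:10.
Total common minutes: 20 + 95 = 115.

115 minutes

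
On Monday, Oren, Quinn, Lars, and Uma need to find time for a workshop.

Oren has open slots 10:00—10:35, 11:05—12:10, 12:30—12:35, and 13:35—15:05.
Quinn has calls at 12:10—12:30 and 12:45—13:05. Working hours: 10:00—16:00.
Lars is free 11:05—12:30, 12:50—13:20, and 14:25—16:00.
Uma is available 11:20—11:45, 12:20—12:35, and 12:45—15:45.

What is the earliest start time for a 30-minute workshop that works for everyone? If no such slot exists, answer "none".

Quinn free within 10:00–16:00: 10:00–12:10, 12:30–12:45, 13:05–16:00.
Oren ∩ Quinn: 10:00–10:35, 11:05–12:10, 12:30–12:35, 13:35–15:05.
Oren ∩ Quinn ∩ Lars: 11:05–12:10, 14:25–15:05.
Oren ∩ Quinn ∩ Lars ∩ Uma: 11:20–11:45, 14:25–15:05.
Windows ≥ 30 min: 14:25–15:05.
Earliest such window starts at 14:25.

14:25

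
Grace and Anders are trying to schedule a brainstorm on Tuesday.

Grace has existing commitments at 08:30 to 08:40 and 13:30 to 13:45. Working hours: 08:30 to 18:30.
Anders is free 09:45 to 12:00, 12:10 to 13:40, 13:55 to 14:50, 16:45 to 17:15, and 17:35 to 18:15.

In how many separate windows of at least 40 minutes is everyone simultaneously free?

Grace free within 08:30–18:30: 08:40–13:30, 13:45–18:30.
Grace ∩ Anders: 09:45–12:00, 12:10–13:30, 13:55–14:50, 16:45–17:15, 17:35–18:15.
Windows ≥ 40 min: 09:45–12:00, 12:10–13:30, 13:55–14:50, 17:35–18:15.
That's 4 windows.

4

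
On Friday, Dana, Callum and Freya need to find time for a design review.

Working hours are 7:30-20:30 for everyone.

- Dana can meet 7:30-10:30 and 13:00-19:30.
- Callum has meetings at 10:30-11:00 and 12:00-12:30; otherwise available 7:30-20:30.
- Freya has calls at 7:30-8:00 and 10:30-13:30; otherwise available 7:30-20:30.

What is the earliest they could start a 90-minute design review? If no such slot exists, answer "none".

08:00

Callum free within 07:30–20:30: 07:30–10:30, 11:00–12:00, 12:30–20:30.
Freya free within 07:30–20:30: 08:00–10:30, 13:30–20:30.
Dana ∩ Callum: 07:30–10:30, 13:00–19:30.
Dana ∩ Callum ∩ Freya: 08:00–10:30, 13:30–19:30.
Windows ≥ 90 min: 08:00–10:30, 13:30–19:30.
Earliest such window starts at 08:00.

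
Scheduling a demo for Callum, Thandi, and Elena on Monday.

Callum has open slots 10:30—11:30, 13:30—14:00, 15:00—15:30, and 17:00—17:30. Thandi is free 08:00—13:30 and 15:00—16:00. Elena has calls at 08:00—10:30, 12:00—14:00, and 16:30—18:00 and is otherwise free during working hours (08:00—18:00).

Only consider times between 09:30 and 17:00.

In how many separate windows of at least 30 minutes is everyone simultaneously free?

Elena free within 08:00–18:00: 10:30–12:00, 14:00–16:30.
Callum ∩ Thandi: 10:30–11:30, 15:00–15:30.
Callum ∩ Thandi ∩ Elena: 10:30–11:30, 15:00–15:30.
Restricted to 09:30–17:00: 10:30–11:30, 15:00–15:30.
Windows ≥ 30 min: 10:30–11:30, 15:00–15:30.
That's 2 windows.

2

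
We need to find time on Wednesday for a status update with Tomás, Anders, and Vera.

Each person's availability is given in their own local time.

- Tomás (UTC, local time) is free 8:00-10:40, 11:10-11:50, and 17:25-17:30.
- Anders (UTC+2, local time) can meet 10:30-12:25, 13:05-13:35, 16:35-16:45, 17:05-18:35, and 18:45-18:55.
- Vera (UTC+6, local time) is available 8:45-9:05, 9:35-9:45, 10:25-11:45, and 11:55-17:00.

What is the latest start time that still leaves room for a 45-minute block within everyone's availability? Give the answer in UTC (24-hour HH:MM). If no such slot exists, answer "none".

09:40

Tomás → UTC: 08:00–10:40, 11:10–11:50, 17:25–17:30.
Anders → UTC: 08:30–10:25, 11:05–11:35, 14:35–14:45, 15:05–16:35, 16:45–16:55.
Vera → UTC: 02:45–03:05, 03:35–03:45, 04:25–05:45, 05:55–11:00.
Tomás ∩ Anders: 08:30–10:25, 11:10–11:35.
Tomás ∩ Anders ∩ Vera: 08:30–10:25.
Windows ≥ 45 min: 08:30–10:25.
Latest start in the last window 08:30–10:25 is 10:25 − 45 min = 09:40.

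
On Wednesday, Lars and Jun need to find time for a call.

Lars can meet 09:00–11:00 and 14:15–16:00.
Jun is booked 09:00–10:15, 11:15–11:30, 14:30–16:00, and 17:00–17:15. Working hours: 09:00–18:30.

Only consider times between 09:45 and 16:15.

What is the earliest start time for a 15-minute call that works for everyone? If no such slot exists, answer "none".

10:15

Jun free within 09:00–18:30: 10:15–11:15, 11:30–14:30, 16:00–17:00, 17:15–18:30.
Lars ∩ Jun: 10:15–11:00, 14:15–14:30.
Restricted to 09:45–16:15: 10:15–11:00, 14:15–14:30.
Windows ≥ 15 min: 10:15–11:00, 14:15–14:30.
Earliest such window starts at 10:15.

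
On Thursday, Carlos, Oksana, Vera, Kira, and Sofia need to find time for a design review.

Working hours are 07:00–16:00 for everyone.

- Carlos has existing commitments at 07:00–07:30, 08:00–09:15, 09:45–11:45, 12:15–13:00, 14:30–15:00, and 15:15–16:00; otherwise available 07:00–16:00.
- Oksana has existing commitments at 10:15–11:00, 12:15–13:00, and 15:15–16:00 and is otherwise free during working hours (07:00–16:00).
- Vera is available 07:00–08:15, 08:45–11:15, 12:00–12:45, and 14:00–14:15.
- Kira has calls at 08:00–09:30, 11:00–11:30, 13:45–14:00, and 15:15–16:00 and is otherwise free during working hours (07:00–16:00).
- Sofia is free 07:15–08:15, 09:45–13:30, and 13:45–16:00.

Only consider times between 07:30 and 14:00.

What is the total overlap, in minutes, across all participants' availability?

45 minutes

Carlos free within 07:00–16:00: 07:30–08:00, 09:15–09:45, 11:45–12:15, 13:00–14:30, 15:00–15:15.
Oksana free within 07:00–16:00: 07:00–10:15, 11:00–12:15, 13:00–15:15.
Kira free within 07:00–16:00: 07:00–08:00, 09:30–11:00, 11:30–13:45, 14:00–15:15.
Carlos ∩ Oksana: 07:30–08:00, 09:15–09:45, 11:45–12:15, 13:00–14:30, 15:00–15:15.
Carlos ∩ Oksana ∩ Vera: 07:30–08:00, 09:15–09:45, 12:00–12:15, 14:00–14:15.
Carlos ∩ Oksana ∩ Vera ∩ Kira: 07:30–08:00, 09:30–09:45, 12:00–12:15, 14:00–14:15.
Carlos ∩ Oksana ∩ Vera ∩ Kira ∩ Sofia: 07:30–08:00, 12:00–12:15, 14:00–14:15.
Restricted to 07:30–14:00: 07:30–08:00, 12:00–12:15.
Total common minutes: 30 + 15 = 45.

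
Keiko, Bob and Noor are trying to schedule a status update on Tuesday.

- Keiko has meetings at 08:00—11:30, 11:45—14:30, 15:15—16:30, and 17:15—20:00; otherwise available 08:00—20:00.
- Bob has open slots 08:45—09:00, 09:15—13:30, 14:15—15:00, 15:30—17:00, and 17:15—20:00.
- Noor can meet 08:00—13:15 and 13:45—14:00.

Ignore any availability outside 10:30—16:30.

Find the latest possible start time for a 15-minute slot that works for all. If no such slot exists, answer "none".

Keiko free within 08:00–20:00: 11:30–11:45, 14:30–15:15, 16:30–17:15.
Keiko ∩ Bob: 11:30–11:45, 14:30–15:00, 16:30–17:00.
Keiko ∩ Bob ∩ Noor: 11:30–11:45.
Restricted to 10:30–16:30: 11:30–11:45.
Windows ≥ 15 min: 11:30–11:45.
Latest start in the last window 11:30–11:45 is 11:45 − 15 min = 11:30.

11:30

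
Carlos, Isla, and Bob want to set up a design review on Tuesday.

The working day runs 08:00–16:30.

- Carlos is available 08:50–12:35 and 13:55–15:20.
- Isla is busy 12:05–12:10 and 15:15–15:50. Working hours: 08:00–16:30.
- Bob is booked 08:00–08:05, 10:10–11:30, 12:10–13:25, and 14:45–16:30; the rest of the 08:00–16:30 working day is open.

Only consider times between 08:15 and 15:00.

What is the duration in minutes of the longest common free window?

80 minutes

Isla free within 08:00–16:30: 08:00–12:05, 12:10–15:15, 15:50–16:30.
Bob free within 08:00–16:30: 08:05–10:10, 11:30–12:10, 13:25–14:45.
Carlos ∩ Isla: 08:50–12:05, 12:10–12:35, 13:55–15:15.
Carlos ∩ Isla ∩ Bob: 08:50–10:10, 11:30–12:05, 13:55–14:45.
Restricted to 08:15–15:00: 08:50–10:10, 11:30–12:05, 13:55–14:45.
Common window lengths: 80, 35, 50 min; longest is 80.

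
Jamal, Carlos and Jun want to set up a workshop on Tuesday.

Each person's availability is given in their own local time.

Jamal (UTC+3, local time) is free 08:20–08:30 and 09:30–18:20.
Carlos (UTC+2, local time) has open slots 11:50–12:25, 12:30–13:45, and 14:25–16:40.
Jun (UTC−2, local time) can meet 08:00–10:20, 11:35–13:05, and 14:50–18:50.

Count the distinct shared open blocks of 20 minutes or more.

3

Jamal → UTC: 05:20–05:30, 06:30–15:20.
Carlos → UTC: 09:50–10:25, 10:30–11:45, 12:25–14:40.
Jun → UTC: 10:00–12:20, 13:35–15:05, 16:50–20:50.
Jamal ∩ Carlos: 09:50–10:25, 10:30–11:45, 12:25–14:40.
Jamal ∩ Carlos ∩ Jun: 10:00–10:25, 10:30–11:45, 13:35–14:40.
Windows ≥ 20 min: 10:00–10:25, 10:30–11:45, 13:35–14:40.
That's 3 windows.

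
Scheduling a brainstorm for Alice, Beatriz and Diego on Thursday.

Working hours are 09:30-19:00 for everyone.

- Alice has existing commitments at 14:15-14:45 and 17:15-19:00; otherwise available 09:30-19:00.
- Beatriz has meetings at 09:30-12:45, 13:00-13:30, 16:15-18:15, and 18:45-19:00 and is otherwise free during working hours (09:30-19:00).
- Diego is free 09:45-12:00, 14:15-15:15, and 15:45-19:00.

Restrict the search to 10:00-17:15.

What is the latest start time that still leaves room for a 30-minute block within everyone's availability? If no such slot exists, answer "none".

Alice free within 09:30–19:00: 09:30–14:15, 14:45–17:15.
Beatriz free within 09:30–19:00: 12:45–13:00, 13:30–16:15, 18:15–18:45.
Alice ∩ Beatriz: 12:45–13:00, 13:30–14:15, 14:45–16:15.
Alice ∩ Beatriz ∩ Diego: 14:45–15:15, 15:45–16:15.
Restricted to 10:00–17:15: 14:45–15:15, 15:45–16:15.
Windows ≥ 30 min: 14:45–15:15, 15:45–16:15.
Latest start in the last window 15:45–16:15 is 16:15 − 30 min = 15:45.

15:45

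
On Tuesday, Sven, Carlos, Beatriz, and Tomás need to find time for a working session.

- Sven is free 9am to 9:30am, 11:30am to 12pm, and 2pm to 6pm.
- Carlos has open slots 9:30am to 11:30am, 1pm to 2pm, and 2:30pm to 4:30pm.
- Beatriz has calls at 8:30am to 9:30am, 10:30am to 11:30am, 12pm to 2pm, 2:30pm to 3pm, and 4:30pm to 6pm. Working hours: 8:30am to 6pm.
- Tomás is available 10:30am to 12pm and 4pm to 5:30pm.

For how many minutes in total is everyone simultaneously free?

30 minutes

Beatriz free within 08:30–18:00: 09:30–10:30, 11:30–12:00, 14:00–14:30, 15:00–16:30.
Sven ∩ Carlos: 14:30–16:30.
Sven ∩ Carlos ∩ Beatriz: 15:00–16:30.
Sven ∩ Carlos ∩ Beatriz ∩ Tomás: 16:00–16:30.
Total common minutes: 30.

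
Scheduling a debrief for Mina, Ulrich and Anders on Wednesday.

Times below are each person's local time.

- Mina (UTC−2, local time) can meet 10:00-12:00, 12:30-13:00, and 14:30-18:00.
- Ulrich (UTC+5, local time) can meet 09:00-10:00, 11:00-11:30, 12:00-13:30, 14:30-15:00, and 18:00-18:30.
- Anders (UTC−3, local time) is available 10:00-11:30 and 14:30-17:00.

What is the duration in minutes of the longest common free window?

30 minutes

Mina → UTC: 12:00–14:00, 14:30–15:00, 16:30–20:00.
Ulrich → UTC: 04:00–05:00, 06:00–06:30, 07:00–08:30, 09:30–10:00, 13:00–13:30.
Anders → UTC: 13:00–14:30, 17:30–20:00.
Mina ∩ Ulrich: 13:00–13:30.
Mina ∩ Ulrich ∩ Anders: 13:00–13:30.
Single common window of 30 minutes.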